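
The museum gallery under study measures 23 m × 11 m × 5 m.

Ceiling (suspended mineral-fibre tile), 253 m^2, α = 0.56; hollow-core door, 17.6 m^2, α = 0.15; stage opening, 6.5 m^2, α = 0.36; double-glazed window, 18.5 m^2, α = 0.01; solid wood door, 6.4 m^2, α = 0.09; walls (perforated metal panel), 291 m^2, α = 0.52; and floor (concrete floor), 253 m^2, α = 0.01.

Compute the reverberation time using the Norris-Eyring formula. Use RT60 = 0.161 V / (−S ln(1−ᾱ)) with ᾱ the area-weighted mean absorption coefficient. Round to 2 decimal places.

Total surface area S = 253 + 17.6 + 6.5 + 18.5 + 6.4 + 291 + 253 = 846.0 m^2.
Σ(Sᵢαᵢ) = 253×0.56 + 17.6×0.15 + 6.5×0.36 + 18.5×0.01 + 6.4×0.09 + 291×0.52 + 253×0.01 = 301.271.
Mean coefficient ᾱ = A/S = 0.3561.
−S·ln(1−ᾱ) = −846.0 × ln(1 − 0.3561) = 372.419.
V = 23 × 11 × 5 = 1265 m³.
T = 0.161·V/[−S·ln(1−ᾱ)] = 0.161·1265/372.419 = 0.55 s.

0.55 sec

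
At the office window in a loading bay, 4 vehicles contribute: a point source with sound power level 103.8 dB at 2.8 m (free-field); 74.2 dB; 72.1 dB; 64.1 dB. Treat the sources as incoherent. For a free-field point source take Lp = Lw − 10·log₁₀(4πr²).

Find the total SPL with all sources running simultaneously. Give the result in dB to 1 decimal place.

84.6 dB

Source at 2.8 m: Lp = 103.8 − 10·log₁₀(4π·2.8²) = 103.8 − 10·log₁₀(98.520) = 83.9 dB.
Sum in the linear (power) domain: Σ 10^(Lᵢ/10) = 10^(83.9/10) + 10^(74.2/10) + 10^(72.1/10) + 10^(64.1/10) = 2.906e+08.
Combined level = 10 log₁₀(2.906e+08) = 84.6 dB.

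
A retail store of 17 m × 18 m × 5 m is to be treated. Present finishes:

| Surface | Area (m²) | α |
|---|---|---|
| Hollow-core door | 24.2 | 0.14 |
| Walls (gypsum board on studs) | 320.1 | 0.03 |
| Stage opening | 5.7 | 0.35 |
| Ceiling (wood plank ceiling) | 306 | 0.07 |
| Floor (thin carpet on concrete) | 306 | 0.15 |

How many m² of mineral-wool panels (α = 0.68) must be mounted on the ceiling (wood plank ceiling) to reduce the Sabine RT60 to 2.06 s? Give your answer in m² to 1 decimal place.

61.1

Total absorption A₁ = 24.2*0.14 + 320.1*0.03 + 5.7*0.35 + 306*0.07 + 306*0.15
  = 3.388 + 9.603 + 1.995 + 21.420 + 45.900 = 82.306 m² sabins.
V = 1530 m³. Target absorption A₂ = 0.161 × 1530 / 2.06 = 119.578 sabins.
ΔA needed = 119.578 − 82.306 = 37.272 sabins.
Each m² of panel replacing the ceiling (wood plank ceiling) adds (0.68 − 0.07) = 0.61 sabins.
Panel area = 37.272 / 0.61 = 61.1 m².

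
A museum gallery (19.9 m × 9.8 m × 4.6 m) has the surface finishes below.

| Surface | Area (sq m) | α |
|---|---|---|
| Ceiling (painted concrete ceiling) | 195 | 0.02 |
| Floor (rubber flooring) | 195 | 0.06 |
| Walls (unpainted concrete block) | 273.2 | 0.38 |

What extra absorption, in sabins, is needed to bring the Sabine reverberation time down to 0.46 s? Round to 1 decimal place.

194.6 sabins

Total absorption A₁ = 195*0.02 + 195*0.06 + 273.2*0.38
  = 3.900 + 11.700 + 103.816 = 119.416 sq m sabins.
For T = 0.46 s, need A₂ = 0.161·V/T = 0.161·897.092/0.46 = 313.982 sabins.
Additional absorption ΔA = 313.982 − 119.416 = 194.6 sabins.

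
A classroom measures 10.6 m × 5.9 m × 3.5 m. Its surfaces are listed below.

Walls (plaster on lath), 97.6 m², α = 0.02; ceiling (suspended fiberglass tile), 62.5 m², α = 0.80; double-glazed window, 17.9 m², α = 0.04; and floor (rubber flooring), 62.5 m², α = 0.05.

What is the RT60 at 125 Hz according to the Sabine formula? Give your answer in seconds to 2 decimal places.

0.63 sec

Equivalent absorption area: A = 97.6×0.02 + 62.5×0.80 + 17.9×0.04 + 62.5×0.05 = 55.793 m².
V = 10.6·5.9·3.5 = 218.89 m³.
RT60 = 0.161 · V / A = 0.161 × 218.89 / 55.793 = 0.63 s.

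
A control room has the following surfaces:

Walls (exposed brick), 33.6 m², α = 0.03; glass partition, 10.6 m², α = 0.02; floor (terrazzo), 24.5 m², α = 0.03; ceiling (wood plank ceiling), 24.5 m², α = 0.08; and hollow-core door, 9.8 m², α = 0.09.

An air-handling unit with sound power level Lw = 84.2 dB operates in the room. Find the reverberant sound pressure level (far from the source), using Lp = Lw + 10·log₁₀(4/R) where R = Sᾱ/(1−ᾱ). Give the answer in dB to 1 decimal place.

Σ(Sᵢαᵢ) = 33.6×0.03 + 10.6×0.02 + 24.5×0.03 + 24.5×0.08 + 9.8×0.09 = 4.797; total area S = 103.0 m².
ᾱ = 4.797/103.0 = 0.0466; R = Sᾱ/(1−ᾱ) = 4.797/(1−0.0466) = 5.031 m².
Lp = Lw + 10 log₁₀(4/R) = 84.2 -1.00 = 83.2 dB.

83.2 dB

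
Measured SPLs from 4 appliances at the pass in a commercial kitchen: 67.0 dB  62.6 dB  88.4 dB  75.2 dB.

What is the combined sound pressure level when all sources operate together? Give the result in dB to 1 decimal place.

Σ 10^(Lᵢ/10) = 7.318e+08.
Combined level = 10 log₁₀(7.318e+08) = 88.6 dB.

88.6 dB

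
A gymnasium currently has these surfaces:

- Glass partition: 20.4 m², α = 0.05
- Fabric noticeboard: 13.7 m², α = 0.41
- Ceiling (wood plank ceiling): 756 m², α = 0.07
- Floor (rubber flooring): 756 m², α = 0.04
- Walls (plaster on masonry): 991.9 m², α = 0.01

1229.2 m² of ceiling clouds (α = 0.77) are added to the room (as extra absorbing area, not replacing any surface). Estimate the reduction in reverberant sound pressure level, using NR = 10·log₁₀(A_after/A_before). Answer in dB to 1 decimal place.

10.2 dB

A_before = Σ Sᵢαᵢ = 20.4×0.05 + 13.7×0.41 + 756×0.07 + 756×0.04 + 991.9×0.01 = 99.716 sabins.
Added absorption = 1229.2 × 0.77 = 946.484 sabins.
New total A_after = 1046.200 sabins.
NR = 10·log₁₀(1046.200/99.716) = 10.2 dB.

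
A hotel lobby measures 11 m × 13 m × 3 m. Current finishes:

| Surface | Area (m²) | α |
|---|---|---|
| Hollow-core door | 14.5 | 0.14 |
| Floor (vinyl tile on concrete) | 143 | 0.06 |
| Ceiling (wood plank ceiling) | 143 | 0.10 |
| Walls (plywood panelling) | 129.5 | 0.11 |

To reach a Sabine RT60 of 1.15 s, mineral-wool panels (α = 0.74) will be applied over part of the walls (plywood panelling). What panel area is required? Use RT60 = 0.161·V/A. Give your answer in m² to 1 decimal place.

A₁ = Σ Sᵢαᵢ = 14.5*0.14 + 143*0.06 + 143*0.10 + 129.5*0.11 = 39.155 sabins.
V = 429 m³. Target absorption A₂ = 0.161 × 429 / 1.15 = 60.060 sabins.
Absorption to add: 60.060 − 39.155 = 20.905 sabins.
Each m² of panel replacing the walls (plywood panelling) adds (0.74 − 0.11) = 0.63 sabins.
Panel area = 20.905 / 0.63 = 33.2 m².

33.2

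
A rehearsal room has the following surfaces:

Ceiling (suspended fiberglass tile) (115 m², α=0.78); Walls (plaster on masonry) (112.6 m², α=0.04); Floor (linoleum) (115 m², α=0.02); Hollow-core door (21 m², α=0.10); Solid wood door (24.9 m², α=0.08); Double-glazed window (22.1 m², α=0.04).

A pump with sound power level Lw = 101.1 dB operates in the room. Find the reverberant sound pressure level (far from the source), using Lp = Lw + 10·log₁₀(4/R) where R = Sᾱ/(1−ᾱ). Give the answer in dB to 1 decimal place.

A = 101.480 sabins; S = 410.6 m².
ᾱ = 0.2472, so room constant R = A/(1−ᾱ) = 134.803 m².
Lp = 101.1 + 10·log₁₀(4/134.803) = 101.1 + (-15.28) = 85.8 dB.

85.8 dB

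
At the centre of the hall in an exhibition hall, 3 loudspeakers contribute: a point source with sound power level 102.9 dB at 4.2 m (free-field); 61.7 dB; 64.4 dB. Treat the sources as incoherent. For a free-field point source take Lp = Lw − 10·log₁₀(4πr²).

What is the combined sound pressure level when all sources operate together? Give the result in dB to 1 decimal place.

79.6 dB

Source at 4.2 m: Lp = 102.9 − 10·log₁₀(4π·4.2²) = 102.9 − 10·log₁₀(221.671) = 79.4 dB.
Converting to relative power and adding: 10^(79.4/10) + 10^(61.7/10) + 10^(64.4/10) = 9.133e+07.
Back to dB: 10·log₁₀ Σ = 79.6 dB.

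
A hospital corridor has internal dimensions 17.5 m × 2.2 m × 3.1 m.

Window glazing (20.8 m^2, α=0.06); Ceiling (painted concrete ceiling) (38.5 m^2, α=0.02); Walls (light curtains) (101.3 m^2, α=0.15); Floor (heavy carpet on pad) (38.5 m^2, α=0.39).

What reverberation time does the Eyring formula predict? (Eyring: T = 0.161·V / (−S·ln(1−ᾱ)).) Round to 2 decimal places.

S = Σ Sᵢ = 199.1 m^2.
Σ(Sᵢαᵢ) = 20.8·0.06 + 38.5·0.02 + 101.3·0.15 + 38.5·0.39 = 32.228.
Mean coefficient ᾱ = A/S = 0.1619.
Eyring denominator: −S ln(1−ᾱ) = 35.165.
V = 17.5 × 2.2 × 3.1 = 119.35 m³.
T = 0.161·V/[−S·ln(1−ᾱ)] = 0.161·119.35/35.165 = 0.55 s.

0.55 seconds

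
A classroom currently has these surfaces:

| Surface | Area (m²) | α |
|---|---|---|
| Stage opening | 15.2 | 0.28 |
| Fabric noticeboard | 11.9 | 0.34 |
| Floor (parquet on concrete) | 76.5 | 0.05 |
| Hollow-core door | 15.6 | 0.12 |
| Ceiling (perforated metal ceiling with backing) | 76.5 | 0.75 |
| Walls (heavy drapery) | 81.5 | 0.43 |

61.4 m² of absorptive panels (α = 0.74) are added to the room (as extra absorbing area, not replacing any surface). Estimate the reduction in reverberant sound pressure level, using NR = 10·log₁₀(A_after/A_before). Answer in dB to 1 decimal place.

Total absorption A_before = 15.2*0.28 + 11.9*0.34 + 76.5*0.05 + 15.6*0.12 + 76.5*0.75 + 81.5*0.43
  = 4.256 + 4.046 + 3.825 + 1.872 + 57.375 + 35.045 = 106.419 m² sabins.
Added absorption = 61.4 × 0.74 = 45.436 sabins.
A_after = 106.419 + 45.436 = 151.855 sabins.
NR = 10·log₁₀(151.855/106.419) = 1.5 dB.

1.5 dB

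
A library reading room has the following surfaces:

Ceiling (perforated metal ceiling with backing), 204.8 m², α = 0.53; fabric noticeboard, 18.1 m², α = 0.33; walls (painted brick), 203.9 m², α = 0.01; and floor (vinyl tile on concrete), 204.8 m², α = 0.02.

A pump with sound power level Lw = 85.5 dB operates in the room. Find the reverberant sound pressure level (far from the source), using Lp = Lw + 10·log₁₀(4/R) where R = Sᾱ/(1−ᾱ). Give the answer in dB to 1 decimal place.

69.8 dB

Σ(Sᵢαᵢ) = 204.8·0.53 + 18.1·0.33 + 203.9·0.01 + 204.8·0.02 = 120.652; total area S = 631.6 m².
ᾱ = 120.652/631.6 = 0.1910; R = Sᾱ/(1−ᾱ) = 120.652/(1−0.1910) = 149.137 m².
Lp = 85.5 + 10·log₁₀(4/149.137) = 85.5 + (-15.72) = 69.8 dB.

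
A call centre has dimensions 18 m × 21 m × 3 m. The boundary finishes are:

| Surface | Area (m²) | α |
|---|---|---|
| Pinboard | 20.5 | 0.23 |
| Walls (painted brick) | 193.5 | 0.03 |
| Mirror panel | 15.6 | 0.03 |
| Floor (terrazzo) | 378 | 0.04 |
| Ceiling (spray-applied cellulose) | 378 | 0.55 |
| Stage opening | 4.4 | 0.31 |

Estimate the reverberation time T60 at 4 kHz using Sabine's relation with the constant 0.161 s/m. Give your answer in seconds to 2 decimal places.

0.78 s

A = Σ Sᵢαᵢ = 20.5*0.23 + 193.5*0.03 + 15.6*0.03 + 378*0.04 + 378*0.55 + 4.4*0.31 = 235.372 sabins.
V = 18·21·3 = 1134 m³.
Sabine: RT60 = 0.161 × 1134 / 235.372 = 0.78 s.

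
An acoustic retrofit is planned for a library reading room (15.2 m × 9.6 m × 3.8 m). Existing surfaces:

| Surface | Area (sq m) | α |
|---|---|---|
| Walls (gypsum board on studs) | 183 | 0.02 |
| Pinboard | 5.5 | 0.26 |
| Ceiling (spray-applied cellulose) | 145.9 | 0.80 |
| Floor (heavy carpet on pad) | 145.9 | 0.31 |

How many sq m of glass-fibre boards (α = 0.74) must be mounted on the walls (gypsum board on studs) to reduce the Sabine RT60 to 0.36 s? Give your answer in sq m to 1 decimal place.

112.4

A₁ = Σ Sᵢαᵢ = 183*0.02 + 5.5*0.26 + 145.9*0.80 + 145.9*0.31 = 167.039 sabins.
V = 554.496 m³. Target absorption A₂ = 0.161 × 554.496 / 0.36 = 247.983 sabins.
ΔA needed = 247.983 − 167.039 = 80.944 sabins.
Each sq m of panel replacing the walls (gypsum board on studs) adds (0.74 − 0.02) = 0.72 sabins.
Area = ΔA/Δα = 80.944/0.72 = 112.4 sq m.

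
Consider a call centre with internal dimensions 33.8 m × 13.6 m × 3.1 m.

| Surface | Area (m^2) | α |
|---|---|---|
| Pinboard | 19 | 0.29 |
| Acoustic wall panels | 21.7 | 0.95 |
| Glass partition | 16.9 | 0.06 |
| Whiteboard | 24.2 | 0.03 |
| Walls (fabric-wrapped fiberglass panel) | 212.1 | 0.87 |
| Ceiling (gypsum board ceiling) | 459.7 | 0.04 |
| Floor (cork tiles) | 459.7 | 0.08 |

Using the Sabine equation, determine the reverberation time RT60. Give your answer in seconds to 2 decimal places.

0.86 s

A = Σ Sᵢαᵢ = 19×0.29 + 21.7×0.95 + 16.9×0.06 + 24.2×0.03 + 212.1×0.87 + 459.7×0.04 + 459.7×0.08 = 267.556 sabins.
Volume V = 33.8 × 13.6 × 3.1 = 1425.008 m³.
Sabine: RT60 = 0.161 × 1425.008 / 267.556 = 0.86 s.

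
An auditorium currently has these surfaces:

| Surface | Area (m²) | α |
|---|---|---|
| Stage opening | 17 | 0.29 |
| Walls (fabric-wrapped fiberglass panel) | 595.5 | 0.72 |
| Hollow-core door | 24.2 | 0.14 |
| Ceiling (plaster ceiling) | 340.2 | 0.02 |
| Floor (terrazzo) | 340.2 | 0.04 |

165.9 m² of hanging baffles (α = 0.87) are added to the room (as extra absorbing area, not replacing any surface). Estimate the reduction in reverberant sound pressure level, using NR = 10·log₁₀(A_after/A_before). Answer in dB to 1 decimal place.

Summing Sᵢαᵢ: 4.930 + 428.760 + 3.388 + 6.804 + 13.608 → A_before = 457.490 sabins.
Added absorption = 165.9 × 0.87 = 144.333 sabins.
A_after = 457.490 + 144.333 = 601.823 sabins.
Reduction = 10 log₁₀(A_after/A_before) = 10 log₁₀(1.3155) = 1.2 dB.

1.2 dB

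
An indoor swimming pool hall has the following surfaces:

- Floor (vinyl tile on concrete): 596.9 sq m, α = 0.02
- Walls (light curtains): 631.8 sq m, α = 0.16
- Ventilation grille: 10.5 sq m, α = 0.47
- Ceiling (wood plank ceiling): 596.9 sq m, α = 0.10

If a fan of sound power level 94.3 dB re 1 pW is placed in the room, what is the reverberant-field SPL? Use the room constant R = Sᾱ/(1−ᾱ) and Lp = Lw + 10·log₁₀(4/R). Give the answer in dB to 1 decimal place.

77.4 dB

Σ(Sᵢαᵢ) = 596.9×0.02 + 631.8×0.16 + 10.5×0.47 + 596.9×0.10 = 177.651; total area S = 1836.1 sq m.
ᾱ = 177.651/1836.1 = 0.0968; R = Sᾱ/(1−ᾱ) = 177.651/(1−0.0968) = 196.691 sq m.
Lp = 94.3 + 10·log₁₀(4/196.691) = 94.3 + (-16.92) = 77.4 dB.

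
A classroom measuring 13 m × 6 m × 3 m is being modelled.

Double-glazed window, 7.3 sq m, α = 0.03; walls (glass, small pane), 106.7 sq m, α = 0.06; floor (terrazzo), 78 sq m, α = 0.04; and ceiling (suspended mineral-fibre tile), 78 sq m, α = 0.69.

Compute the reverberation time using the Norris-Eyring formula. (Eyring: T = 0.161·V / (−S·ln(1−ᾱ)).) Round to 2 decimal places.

0.52 s

Total surface area S = 7.3 + 106.7 + 78 + 78 = 270.0 sq m.
Σ(Sᵢαᵢ) = 7.3×0.03 + 106.7×0.06 + 78×0.04 + 78×0.69 = 63.561.
ᾱ = 63.561 / 270.0 = 0.2354.
Eyring denominator: −S ln(1−ᾱ) = 72.469.
V = 13 × 6 × 3 = 234 m³.
T = 0.161·V/[−S·ln(1−ᾱ)] = 0.161·234/72.469 = 0.52 s.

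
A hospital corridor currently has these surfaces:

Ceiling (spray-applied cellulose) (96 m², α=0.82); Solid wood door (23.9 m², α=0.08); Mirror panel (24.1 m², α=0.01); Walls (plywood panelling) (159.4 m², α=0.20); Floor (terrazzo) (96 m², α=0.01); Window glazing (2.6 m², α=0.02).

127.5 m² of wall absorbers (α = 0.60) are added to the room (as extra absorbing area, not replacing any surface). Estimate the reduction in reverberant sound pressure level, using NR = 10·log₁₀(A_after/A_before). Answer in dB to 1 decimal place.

A_before = Σ Sᵢαᵢ = 96·0.82 + 23.9·0.08 + 24.1·0.01 + 159.4·0.20 + 96·0.01 + 2.6·0.02 = 113.765 sabins.
Treatment contributes 127.5·0.60 = 76.500 sabins.
A_after = 113.765 + 76.500 = 190.265 sabins.
NR = 10·log₁₀(190.265/113.765) = 2.2 dB.

2.2 dB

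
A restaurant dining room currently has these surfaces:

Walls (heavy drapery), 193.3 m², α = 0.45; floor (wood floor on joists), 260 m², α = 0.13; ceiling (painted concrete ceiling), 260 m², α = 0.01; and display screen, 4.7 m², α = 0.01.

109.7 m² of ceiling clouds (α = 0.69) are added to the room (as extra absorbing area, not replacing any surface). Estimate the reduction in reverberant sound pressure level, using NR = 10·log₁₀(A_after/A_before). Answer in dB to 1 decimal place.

2.1 dB

Summing Sᵢαᵢ: 86.985 + 33.800 + 2.600 + 0.047 → A_before = 123.432 sabins.
Added absorption = 109.7 × 0.69 = 75.693 sabins.
A_after = 123.432 + 75.693 = 199.125 sabins.
Reduction = 10 log₁₀(A_after/A_before) = 10 log₁₀(1.6132) = 2.1 dB.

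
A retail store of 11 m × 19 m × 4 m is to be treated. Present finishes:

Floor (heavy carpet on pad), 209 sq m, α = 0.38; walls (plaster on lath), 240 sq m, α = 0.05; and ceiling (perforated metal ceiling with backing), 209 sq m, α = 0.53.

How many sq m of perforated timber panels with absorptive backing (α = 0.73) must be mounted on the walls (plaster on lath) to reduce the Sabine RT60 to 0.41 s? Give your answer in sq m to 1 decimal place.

Summing Sᵢαᵢ: 79.420 + 12.000 + 110.770 → A₁ = 202.190 sabins.
V = 836 m³. Target absorption A₂ = 0.161 × 836 / 0.41 = 328.283 sabins.
Absorption to add: 328.283 − 202.190 = 126.093 sabins.
Each sq m of panel replacing the walls (plaster on lath) adds (0.73 − 0.05) = 0.68 sabins.
Panel area = 126.093 / 0.68 = 185.4 sq m.

185.4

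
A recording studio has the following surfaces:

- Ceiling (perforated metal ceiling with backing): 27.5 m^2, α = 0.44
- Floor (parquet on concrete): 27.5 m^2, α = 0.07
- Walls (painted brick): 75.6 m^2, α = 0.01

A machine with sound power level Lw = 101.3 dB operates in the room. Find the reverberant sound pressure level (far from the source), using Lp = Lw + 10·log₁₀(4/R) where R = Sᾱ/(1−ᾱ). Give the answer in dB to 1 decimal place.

A = 14.781 sabins; S = 130.6 m^2.
ᾱ = 0.1132, so room constant R = A/(1−ᾱ) = 16.668 m^2.
Lp = 101.3 + 10·log₁₀(4/16.668) = 101.3 + (-6.20) = 95.1 dB.

95.1 dB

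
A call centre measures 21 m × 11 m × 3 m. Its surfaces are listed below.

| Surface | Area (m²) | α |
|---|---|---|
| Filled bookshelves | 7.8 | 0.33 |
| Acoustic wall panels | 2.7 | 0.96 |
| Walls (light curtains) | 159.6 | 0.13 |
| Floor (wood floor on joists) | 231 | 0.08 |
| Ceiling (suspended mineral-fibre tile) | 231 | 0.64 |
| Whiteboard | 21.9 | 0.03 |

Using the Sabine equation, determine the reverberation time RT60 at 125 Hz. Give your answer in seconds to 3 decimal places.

0.578 s

Summing Sᵢαᵢ: 2.574 + 2.592 + 20.748 + 18.480 + 147.840 + 0.657 → A = 192.891 sabins.
Volume V = 21 × 11 × 3 = 693 m³.
RT60 = 0.161 · V / A = 0.161 × 693 / 192.891 = 0.578 s.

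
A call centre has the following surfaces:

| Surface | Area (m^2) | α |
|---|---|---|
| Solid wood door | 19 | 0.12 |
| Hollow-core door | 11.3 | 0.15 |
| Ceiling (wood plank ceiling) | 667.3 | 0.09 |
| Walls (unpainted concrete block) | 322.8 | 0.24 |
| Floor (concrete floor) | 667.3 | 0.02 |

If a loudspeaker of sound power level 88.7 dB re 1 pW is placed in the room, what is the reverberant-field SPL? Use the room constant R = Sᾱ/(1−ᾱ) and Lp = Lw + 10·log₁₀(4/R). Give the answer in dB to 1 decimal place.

72.4 dB

Σ(Sᵢαᵢ) = 19·0.12 + 11.3·0.15 + 667.3·0.09 + 322.8·0.24 + 667.3·0.02 = 154.850; total area S = 1687.7 m^2.
ᾱ = 0.0918, so room constant R = A/(1−ᾱ) = 170.502 m^2.
Lp = Lw + 10 log₁₀(4/R) = 88.7 -16.30 = 72.4 dB.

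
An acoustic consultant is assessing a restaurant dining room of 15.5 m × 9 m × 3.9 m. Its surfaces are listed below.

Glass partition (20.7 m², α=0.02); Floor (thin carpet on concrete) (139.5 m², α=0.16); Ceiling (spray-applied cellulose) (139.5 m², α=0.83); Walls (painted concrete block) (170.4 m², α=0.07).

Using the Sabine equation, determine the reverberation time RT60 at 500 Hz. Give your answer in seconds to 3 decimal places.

Summing Sᵢαᵢ: 0.414 + 22.320 + 115.785 + 11.928 → A = 150.447 sabins.
Volume V = 15.5 × 9 × 3.9 = 544.05 m³.
RT60 = 0.161 · V / A = 0.161 × 544.05 / 150.447 = 0.582 s.

0.582 sec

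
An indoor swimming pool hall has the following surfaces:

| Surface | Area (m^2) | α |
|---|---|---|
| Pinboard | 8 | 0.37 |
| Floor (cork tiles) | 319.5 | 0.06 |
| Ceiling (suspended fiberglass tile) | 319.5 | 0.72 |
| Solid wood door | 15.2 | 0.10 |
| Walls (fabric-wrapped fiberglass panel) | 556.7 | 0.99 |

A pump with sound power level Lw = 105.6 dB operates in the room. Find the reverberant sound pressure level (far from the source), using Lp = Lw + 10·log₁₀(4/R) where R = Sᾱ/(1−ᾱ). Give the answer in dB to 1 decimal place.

A = 804.823 sabins; S = 1218.9 m^2.
ᾱ = 0.6603, so room constant R = A/(1−ᾱ) = 2369.217 m^2.
Lp = Lw + 10 log₁₀(4/R) = 105.6 -27.73 = 77.9 dB.

77.9 dB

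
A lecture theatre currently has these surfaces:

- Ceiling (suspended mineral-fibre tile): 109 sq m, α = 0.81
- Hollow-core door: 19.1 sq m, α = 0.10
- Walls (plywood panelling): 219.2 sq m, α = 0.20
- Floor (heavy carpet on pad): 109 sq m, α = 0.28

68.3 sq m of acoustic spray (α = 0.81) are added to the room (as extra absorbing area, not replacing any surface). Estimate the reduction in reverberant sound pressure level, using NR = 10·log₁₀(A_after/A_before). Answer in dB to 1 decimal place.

1.3 dB

Equivalent absorption area: A_before = 109×0.81 + 19.1×0.10 + 219.2×0.20 + 109×0.28 = 164.560 sq m.
Treatment contributes 68.3·0.81 = 55.323 sabins.
A_after = 164.560 + 55.323 = 219.883 sabins.
Reduction = 10 log₁₀(A_after/A_before) = 10 log₁₀(1.3362) = 1.3 dB.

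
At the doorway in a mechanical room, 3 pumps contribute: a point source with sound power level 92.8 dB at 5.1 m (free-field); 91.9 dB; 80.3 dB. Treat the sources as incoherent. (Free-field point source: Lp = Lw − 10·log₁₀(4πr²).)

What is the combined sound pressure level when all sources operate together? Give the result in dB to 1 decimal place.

Source at 5.1 m: Lp = 92.8 − 10·log₁₀(4π·5.1²) = 92.8 − 10·log₁₀(326.851) = 67.7 dB.
Sum in the linear (power) domain: Σ 10^(Lᵢ/10) = 10^(67.7/10) + 10^(91.9/10) + 10^(80.3/10) = 1.662e+09.
Combined level = 10 log₁₀(1.662e+09) = 92.2 dB.

92.2 dB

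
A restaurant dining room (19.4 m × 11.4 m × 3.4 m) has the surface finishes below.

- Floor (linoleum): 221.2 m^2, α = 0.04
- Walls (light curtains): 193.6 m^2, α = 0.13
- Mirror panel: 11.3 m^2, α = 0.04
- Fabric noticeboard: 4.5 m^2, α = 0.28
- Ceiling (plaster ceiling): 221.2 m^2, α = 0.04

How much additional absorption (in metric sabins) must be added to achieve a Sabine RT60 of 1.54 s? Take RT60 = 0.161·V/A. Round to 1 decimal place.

Total absorption A₁ = 221.2·0.04 + 193.6·0.13 + 11.3·0.04 + 4.5·0.28 + 221.2·0.04
  = 8.848 + 25.168 + 0.452 + 1.260 + 8.848 = 44.576 m^2 sabins.
Target A₂ = 0.161·751.944/1.54 = 78.612 sabins (V = 751.944 m³).
ΔA = A₂ − A₁ = 78.612 − 44.576 = 34.0 sabins.

34.0 sabins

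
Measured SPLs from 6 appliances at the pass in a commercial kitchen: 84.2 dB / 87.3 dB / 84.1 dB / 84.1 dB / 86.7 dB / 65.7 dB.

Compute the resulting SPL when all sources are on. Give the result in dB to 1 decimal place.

Σ 10^(Lᵢ/10) = 1.786e+09.
L_total = 10·log₁₀(1.786e+09) = 92.5 dB.

92.5 dB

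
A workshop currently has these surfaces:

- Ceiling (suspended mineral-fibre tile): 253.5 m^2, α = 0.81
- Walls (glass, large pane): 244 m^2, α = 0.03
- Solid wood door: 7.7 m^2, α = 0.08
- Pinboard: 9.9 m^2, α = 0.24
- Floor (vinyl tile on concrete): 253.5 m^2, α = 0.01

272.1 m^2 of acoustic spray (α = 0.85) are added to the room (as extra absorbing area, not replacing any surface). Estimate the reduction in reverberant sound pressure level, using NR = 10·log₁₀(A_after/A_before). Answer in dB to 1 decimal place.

3.1 dB

Summing Sᵢαᵢ: 205.335 + 7.320 + 0.616 + 2.376 + 2.535 → A_before = 218.182 sabins.
Treatment contributes 272.1·0.85 = 231.285 sabins.
A_after = 218.182 + 231.285 = 449.467 sabins.
NR = 10·log₁₀(449.467/218.182) = 3.1 dB.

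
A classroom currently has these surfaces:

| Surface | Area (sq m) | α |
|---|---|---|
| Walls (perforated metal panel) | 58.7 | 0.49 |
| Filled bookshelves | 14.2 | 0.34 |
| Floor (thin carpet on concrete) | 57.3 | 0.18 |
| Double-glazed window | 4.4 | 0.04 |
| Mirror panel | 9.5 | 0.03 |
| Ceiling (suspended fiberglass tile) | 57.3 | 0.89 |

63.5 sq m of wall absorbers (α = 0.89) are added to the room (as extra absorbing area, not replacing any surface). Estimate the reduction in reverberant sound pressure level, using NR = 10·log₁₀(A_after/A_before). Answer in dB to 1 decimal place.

2.0 dB

A_before = Σ Sᵢαᵢ = 58.7·0.49 + 14.2·0.34 + 57.3·0.18 + 4.4·0.04 + 9.5·0.03 + 57.3·0.89 = 95.363 sabins.
Treatment contributes 63.5·0.89 = 56.515 sabins.
A_after = 95.363 + 56.515 = 151.878 sabins.
Reduction = 10 log₁₀(A_after/A_before) = 10 log₁₀(1.5926) = 2.0 dB.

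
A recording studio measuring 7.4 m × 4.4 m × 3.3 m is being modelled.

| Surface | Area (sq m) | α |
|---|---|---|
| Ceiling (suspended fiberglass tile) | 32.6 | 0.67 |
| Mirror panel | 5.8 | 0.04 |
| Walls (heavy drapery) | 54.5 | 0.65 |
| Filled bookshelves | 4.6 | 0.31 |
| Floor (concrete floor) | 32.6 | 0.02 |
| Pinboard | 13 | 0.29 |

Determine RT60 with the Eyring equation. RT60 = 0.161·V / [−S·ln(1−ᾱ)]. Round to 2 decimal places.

0.21 seconds

Total surface area S = 32.6 + 5.8 + 54.5 + 4.6 + 32.6 + 13 = 143.1 sq m.
Σ(Sᵢαᵢ) = 32.6·0.67 + 5.8·0.04 + 54.5·0.65 + 4.6·0.31 + 32.6·0.02 + 13·0.29 = 63.347.
ᾱ = 63.347 / 143.1 = 0.4427.
−S·ln(1−ᾱ) = −143.1 × ln(1 − 0.4427) = 83.664.
V = 7.4 × 4.4 × 3.3 = 107.448 m³.
T = 0.161·V/[−S·ln(1−ᾱ)] = 0.161·107.448/83.664 = 0.21 s.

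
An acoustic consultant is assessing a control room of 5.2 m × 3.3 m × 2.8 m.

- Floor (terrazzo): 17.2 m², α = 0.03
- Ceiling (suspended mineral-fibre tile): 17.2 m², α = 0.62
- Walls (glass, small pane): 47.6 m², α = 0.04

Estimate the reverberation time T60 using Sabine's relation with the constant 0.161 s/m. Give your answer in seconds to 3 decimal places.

0.591 sec

A = Σ Sᵢαᵢ = 17.2·0.03 + 17.2·0.62 + 47.6·0.04 = 13.084 sabins.
V = 5.2·3.3·2.8 = 48.048 m³.
Sabine: RT60 = 0.161 × 48.048 / 13.084 = 0.591 s.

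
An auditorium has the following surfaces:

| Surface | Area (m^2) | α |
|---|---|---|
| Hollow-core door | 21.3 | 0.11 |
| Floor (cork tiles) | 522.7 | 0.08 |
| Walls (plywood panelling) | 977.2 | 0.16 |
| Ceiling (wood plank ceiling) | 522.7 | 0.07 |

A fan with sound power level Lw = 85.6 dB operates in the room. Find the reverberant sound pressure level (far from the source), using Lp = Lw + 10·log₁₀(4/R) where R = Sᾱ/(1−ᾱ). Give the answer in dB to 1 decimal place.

67.3 dB

Σ(Sᵢαᵢ) = 21.3·0.11 + 522.7·0.08 + 977.2·0.16 + 522.7·0.07 = 237.100; total area S = 2043.9 m^2.
ᾱ = 0.1160, so room constant R = A/(1−ᾱ) = 268.213 m^2.
Lp = 85.6 + 10·log₁₀(4/268.213) = 85.6 + (-18.26) = 67.3 dB.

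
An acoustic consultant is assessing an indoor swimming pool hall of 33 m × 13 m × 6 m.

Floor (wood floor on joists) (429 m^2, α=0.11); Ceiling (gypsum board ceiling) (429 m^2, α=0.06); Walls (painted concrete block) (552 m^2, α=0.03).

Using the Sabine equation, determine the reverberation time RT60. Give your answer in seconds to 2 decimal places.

4.63 sec

Summing Sᵢαᵢ: 47.190 + 25.740 + 16.560 → A = 89.490 sabins.
Room volume: 2574 m³.
T = 0.161 V/A = 0.161·2574/89.490 = 4.63 s.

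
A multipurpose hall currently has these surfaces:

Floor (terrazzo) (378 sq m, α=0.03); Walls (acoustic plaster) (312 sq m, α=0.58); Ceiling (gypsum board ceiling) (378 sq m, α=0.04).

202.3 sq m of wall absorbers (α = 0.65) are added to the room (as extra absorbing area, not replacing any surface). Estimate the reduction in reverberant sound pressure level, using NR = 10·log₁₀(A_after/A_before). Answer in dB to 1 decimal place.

Equivalent absorption area: A_before = 378*0.03 + 312*0.58 + 378*0.04 = 207.420 sq m.
Treatment contributes 202.3·0.65 = 131.495 sabins.
New total A_after = 338.915 sabins.
NR = 10·log₁₀(338.915/207.420) = 2.1 dB.

2.1 dB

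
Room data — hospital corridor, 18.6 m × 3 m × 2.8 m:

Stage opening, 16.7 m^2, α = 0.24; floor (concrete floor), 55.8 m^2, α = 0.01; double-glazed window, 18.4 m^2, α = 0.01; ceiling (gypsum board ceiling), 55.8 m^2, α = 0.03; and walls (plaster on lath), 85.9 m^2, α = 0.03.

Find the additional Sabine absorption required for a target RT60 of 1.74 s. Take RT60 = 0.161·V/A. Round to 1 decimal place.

A₁ = Σ Sᵢαᵢ = 16.7×0.24 + 55.8×0.01 + 18.4×0.01 + 55.8×0.03 + 85.9×0.03 = 9.001 sabins.
For T = 1.74 s, need A₂ = 0.161·V/T = 0.161·156.24/1.74 = 14.457 sabins.
ΔA = A₂ − A₁ = 14.457 − 9.001 = 5.5 sabins.

5.5 sabins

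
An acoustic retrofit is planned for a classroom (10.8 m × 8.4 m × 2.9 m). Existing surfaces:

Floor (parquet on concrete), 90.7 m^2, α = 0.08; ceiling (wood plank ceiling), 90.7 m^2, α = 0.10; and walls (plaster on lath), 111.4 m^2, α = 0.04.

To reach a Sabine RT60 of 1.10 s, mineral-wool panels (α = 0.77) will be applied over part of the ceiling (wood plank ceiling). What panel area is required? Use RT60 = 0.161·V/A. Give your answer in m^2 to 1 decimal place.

26.5

Equivalent absorption area: A₁ = 90.7×0.08 + 90.7×0.10 + 111.4×0.04 = 20.782 m^2.
Required A₂ = 0.161·263.088/1.10 = 38.507 sabins.
Absorption to add: 38.507 − 20.782 = 17.725 sabins.
Each m^2 of panel replacing the ceiling (wood plank ceiling) adds (0.77 − 0.10) = 0.67 sabins.
Panel area = 17.725 / 0.67 = 26.5 m^2.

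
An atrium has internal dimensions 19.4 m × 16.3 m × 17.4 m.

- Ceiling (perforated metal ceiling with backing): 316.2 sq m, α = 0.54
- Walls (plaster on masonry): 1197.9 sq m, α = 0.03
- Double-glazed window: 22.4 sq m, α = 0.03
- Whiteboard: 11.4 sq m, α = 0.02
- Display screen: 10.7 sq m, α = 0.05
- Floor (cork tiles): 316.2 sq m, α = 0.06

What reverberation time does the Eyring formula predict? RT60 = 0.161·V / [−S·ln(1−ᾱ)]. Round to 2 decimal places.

Total surface area S = 316.2 + 1197.9 + 22.4 + 11.4 + 10.7 + 316.2 = 1874.8 sq m.
Absorption A = 316.2·0.54 + 1197.9·0.03 + 22.4·0.03 + 11.4·0.02 + 10.7·0.05 + 316.2·0.06 = 227.092 sabins.
Mean coefficient ᾱ = A/S = 0.1211.
Eyring denominator: −S ln(1−ᾱ) = 242.007.
V = 19.4 × 16.3 × 17.4 = 5502.228 m³.
RT60 = 0.161 × 5502.228 / 242.007 = 3.66 s.

3.66 sec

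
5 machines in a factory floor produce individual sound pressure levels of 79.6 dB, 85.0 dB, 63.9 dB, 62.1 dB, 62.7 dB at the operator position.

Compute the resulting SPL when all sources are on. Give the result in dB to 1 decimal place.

Sum in the linear (power) domain: Σ 10^(Lᵢ/10) = 10^(79.6/10) + 10^(85.0/10) + 10^(63.9/10) + 10^(62.1/10) + 10^(62.7/10) = 4.134e+08.
L_total = 10·log₁₀(4.134e+08) = 86.2 dB.

86.2 dB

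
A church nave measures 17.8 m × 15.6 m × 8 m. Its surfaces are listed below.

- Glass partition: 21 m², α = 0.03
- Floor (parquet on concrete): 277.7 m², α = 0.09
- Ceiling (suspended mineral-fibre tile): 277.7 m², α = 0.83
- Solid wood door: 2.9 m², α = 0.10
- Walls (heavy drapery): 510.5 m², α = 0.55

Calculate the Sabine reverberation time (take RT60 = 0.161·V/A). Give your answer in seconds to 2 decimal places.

Summing Sᵢαᵢ: 0.630 + 24.993 + 230.491 + 0.290 + 280.775 → A = 537.179 sabins.
V = 17.8·15.6·8 = 2221.44 m³.
T = 0.161 V/A = 0.161·2221.44/537.179 = 0.67 s.

0.67 s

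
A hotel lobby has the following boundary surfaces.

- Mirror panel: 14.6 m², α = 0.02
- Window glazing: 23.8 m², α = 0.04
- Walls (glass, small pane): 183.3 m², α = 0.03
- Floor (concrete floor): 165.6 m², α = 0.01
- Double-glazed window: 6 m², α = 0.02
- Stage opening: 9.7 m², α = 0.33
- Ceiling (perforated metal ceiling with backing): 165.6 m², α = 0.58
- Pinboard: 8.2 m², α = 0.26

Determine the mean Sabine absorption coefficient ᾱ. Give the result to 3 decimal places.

S = Σ Sᵢ = 14.6 + 23.8 + 183.3 + 165.6 + 6 + 9.7 + 165.6 + 8.2 = 576.8 m².
A = 14.6·0.02 + 23.8·0.04 + 183.3·0.03 + 165.6·0.01 + 6·0.02 + 9.7·0.33 + 165.6·0.58 + 8.2·0.26 = 109.900 sabins.
ᾱ = 109.900 / 576.8 = 0.191.

0.191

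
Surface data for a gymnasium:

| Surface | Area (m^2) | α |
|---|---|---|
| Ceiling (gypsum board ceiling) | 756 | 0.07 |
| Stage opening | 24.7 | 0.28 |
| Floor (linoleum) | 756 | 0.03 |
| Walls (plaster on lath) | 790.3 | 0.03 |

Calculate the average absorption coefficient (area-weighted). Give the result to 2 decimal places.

S = Σ Sᵢ = 756 + 24.7 + 756 + 790.3 = 2327.0 m^2.
A = 756×0.07 + 24.7×0.28 + 756×0.03 + 790.3×0.03 = 106.225 sabins.
ᾱ = A/S = 0.05.

0.05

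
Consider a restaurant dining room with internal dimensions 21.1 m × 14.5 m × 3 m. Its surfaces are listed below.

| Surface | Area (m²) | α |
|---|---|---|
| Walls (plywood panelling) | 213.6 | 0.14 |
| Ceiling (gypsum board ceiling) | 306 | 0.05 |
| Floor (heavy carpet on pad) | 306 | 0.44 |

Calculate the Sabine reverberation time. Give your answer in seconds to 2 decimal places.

A = Σ Sᵢαᵢ = 213.6*0.14 + 306*0.05 + 306*0.44 = 179.844 sabins.
Room volume: 917.85 m³.
RT60 = 0.161 · V / A = 0.161 × 917.85 / 179.844 = 0.82 s.

0.82 sec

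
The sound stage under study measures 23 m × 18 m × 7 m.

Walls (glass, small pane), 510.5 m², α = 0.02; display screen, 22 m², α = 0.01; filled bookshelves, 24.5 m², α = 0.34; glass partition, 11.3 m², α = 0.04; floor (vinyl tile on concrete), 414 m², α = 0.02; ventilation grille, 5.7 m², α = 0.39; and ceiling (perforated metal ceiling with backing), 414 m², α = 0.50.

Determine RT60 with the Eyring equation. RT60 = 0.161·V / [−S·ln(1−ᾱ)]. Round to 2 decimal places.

Total surface area S = 510.5 + 22 + 24.5 + 11.3 + 414 + 5.7 + 414 = 1402.0 m².
Absorption A = 510.5×0.02 + 22×0.01 + 24.5×0.34 + 11.3×0.04 + 414×0.02 + 5.7×0.39 + 414×0.50 = 236.715 sabins.
ᾱ = 236.715 / 1402.0 = 0.1688.
Eyring denominator: −S ln(1−ᾱ) = 259.209.
V = 23 × 18 × 7 = 2898 m³.
RT60 = 0.161 × 2898 / 259.209 = 1.80 s.

1.80 s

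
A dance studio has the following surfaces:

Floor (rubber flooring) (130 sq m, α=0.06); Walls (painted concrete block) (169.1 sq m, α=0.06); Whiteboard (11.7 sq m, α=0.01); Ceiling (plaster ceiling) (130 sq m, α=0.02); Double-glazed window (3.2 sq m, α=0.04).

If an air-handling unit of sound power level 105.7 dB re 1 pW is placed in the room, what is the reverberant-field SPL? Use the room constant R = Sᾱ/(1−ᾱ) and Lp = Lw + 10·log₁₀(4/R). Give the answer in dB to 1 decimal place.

98.3 dB

Σ(Sᵢαᵢ) = 130·0.06 + 169.1·0.06 + 11.7·0.01 + 130·0.02 + 3.2·0.04 = 20.791; total area S = 444.0 sq m.
ᾱ = 0.0468, so room constant R = A/(1−ᾱ) = 21.812 sq m.
Lp = Lw + 10 log₁₀(4/R) = 105.7 -7.37 = 98.3 dB.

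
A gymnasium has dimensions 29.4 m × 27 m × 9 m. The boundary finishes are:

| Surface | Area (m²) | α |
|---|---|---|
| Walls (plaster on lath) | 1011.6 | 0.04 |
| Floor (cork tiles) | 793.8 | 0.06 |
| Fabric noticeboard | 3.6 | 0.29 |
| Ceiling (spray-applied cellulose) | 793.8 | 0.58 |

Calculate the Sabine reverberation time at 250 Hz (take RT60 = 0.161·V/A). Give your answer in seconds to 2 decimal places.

Summing Sᵢαᵢ: 40.464 + 47.628 + 1.044 + 460.404 → A = 549.540 sabins.
Room volume: 7144.2 m³.
RT60 = 0.161 · V / A = 0.161 × 7144.2 / 549.540 = 2.09 s.

2.09 s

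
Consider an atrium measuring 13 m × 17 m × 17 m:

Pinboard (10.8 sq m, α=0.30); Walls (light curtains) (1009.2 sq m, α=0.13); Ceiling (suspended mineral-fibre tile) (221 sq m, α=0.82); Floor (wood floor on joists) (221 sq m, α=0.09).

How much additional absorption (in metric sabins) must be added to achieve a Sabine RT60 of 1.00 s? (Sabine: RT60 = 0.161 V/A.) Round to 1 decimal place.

Equivalent absorption area: A₁ = 10.8·0.30 + 1009.2·0.13 + 221·0.82 + 221·0.09 = 335.546 sq m.
For T = 1.00 s, need A₂ = 0.161·V/T = 0.161·3757/1.00 = 604.877 sabins.
Additional absorption ΔA = 604.877 − 335.546 = 269.3 sabins.

269.3 sabins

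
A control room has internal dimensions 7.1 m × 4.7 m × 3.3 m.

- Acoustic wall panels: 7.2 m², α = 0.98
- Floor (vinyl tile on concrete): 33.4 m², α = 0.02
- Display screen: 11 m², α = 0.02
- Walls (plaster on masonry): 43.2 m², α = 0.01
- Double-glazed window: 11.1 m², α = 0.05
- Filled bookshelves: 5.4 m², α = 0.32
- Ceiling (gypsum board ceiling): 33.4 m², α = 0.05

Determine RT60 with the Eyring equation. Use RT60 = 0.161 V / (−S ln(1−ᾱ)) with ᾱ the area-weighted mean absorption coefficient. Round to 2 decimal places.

Total surface area S = 7.2 + 33.4 + 11 + 43.2 + 11.1 + 5.4 + 33.4 = 144.7 m².
Σ(Sᵢαᵢ) = 7.2×0.98 + 33.4×0.02 + 11×0.02 + 43.2×0.01 + 11.1×0.05 + 5.4×0.32 + 33.4×0.05 = 12.329.
ᾱ = 12.329 / 144.7 = 0.0852.
Eyring denominator: −S ln(1−ᾱ) = 12.886.
V = 7.1 × 4.7 × 3.3 = 110.121 m³.
RT60 = 0.161 × 110.121 / 12.886 = 1.38 s.

1.38 sec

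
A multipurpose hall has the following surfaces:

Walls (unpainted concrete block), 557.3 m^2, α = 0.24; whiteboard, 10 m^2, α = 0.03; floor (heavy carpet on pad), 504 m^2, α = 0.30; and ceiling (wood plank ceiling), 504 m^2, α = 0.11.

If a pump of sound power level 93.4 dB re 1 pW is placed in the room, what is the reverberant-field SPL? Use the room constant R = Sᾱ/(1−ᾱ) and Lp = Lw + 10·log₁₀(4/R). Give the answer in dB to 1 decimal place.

73.0 dB

A = 340.692 sabins; S = 1575.3 m^2.
ᾱ = 340.692/1575.3 = 0.2163; R = Sᾱ/(1−ᾱ) = 340.692/(1−0.2163) = 434.722 m^2.
Lp = 93.4 + 10·log₁₀(4/434.722) = 93.4 + (-20.36) = 73.0 dB.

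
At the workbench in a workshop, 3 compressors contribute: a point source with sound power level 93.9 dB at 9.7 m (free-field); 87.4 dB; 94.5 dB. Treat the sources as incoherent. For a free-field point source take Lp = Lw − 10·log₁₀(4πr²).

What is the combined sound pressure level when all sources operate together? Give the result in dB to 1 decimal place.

95.3 dB

Source at 9.7 m: Lp = 93.9 − 10·log₁₀(4π·9.7²) = 93.9 − 10·log₁₀(1182.370) = 63.2 dB.
Σ 10^(Lᵢ/10) = 3.37e+09.
Back to dB: 10·log₁₀ Σ = 95.3 dB.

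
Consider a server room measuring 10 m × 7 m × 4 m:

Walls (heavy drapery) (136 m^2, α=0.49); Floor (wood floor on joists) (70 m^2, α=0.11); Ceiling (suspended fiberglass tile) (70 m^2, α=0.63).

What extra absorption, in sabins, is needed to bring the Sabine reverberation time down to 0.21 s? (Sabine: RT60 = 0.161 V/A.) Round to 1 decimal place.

Total absorption A₁ = 136·0.49 + 70·0.11 + 70·0.63
  = 66.640 + 7.700 + 44.100 = 118.440 m^2 sabins.
Target A₂ = 0.161·280/0.21 = 214.667 sabins (V = 280 m³).
ΔA = A₂ − A₁ = 214.667 − 118.440 = 96.2 sabins.

96.2 sabins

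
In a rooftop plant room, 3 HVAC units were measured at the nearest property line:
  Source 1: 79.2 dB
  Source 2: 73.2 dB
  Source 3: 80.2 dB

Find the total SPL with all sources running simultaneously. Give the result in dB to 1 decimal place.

83.2 dB

Sum in the linear (power) domain: Σ 10^(Lᵢ/10) = 10^(79.2/10) + 10^(73.2/10) + 10^(80.2/10) = 2.088e+08.
Back to dB: 10·log₁₀ Σ = 83.2 dB.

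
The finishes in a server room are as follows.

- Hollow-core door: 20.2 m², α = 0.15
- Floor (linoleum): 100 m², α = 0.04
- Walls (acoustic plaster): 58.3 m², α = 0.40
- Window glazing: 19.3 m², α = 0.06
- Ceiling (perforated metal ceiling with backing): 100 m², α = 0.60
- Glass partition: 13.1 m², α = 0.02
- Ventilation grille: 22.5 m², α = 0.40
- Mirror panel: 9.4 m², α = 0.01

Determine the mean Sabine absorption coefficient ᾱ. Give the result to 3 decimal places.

Total surface area S = 342.8 m².
Σ(Sᵢαᵢ) = 20.2·0.15 + 100·0.04 + 58.3·0.40 + 19.3·0.06 + 100·0.60 + 13.1·0.02 + 22.5·0.40 + 9.4·0.01 = 100.864.
ᾱ = 100.864 / 342.8 = 0.294.

0.294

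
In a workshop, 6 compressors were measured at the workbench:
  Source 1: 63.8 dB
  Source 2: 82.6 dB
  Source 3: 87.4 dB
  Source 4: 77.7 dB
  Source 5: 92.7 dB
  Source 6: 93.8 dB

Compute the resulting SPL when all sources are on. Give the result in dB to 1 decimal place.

Sum in the linear (power) domain: Σ 10^(Lᵢ/10) = 10^(63.8/10) + 10^(82.6/10) + 10^(87.4/10) + 10^(77.7/10) + 10^(92.7/10) + 10^(93.8/10) = 5.054e+09.
L_total = 10·log₁₀(5.054e+09) = 97.0 dB.

97.0 dB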